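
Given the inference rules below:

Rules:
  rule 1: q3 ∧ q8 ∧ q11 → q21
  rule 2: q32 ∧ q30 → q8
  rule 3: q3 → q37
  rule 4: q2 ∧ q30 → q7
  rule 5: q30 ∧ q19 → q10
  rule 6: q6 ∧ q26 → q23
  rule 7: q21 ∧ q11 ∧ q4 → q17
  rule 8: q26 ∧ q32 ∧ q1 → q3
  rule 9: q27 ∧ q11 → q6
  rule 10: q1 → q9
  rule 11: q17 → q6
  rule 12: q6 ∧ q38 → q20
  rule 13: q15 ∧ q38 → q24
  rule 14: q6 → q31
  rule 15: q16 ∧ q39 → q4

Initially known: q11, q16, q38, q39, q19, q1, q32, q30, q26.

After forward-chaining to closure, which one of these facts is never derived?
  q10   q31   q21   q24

[1] rule 2 [q32 ∧ q30 → q8]; rule 5 [q30 ∧ q19 → q10]; rule 8 [q26 ∧ q32 ∧ q1 → q3]; rule 10 [q1 → q9]; rule 15 [q16 ∧ q39 → q4]. ⇒ new: q8, q10, q3, q9, q4.
[2] rule 1 [q3 ∧ q8 ∧ q11 → q21]; rule 3 [q3 → q37]. ⇒ new: q21, q37.
[3] rule 7 [q21 ∧ q11 ∧ q4 → q17]. ⇒ new: q17.
[4] rule 11 [q17 → q6]. ⇒ new: q6.
[5] rule 6 [q6 ∧ q26 → q23]; rule 12 [q6 ∧ q38 → q20]; rule 14 [q6 → q31]. ⇒ new: q23, q20, q31.
Derived: q21 (round 2), q10 (round 1), q31 (round 5). q24 never appears in any round.

q24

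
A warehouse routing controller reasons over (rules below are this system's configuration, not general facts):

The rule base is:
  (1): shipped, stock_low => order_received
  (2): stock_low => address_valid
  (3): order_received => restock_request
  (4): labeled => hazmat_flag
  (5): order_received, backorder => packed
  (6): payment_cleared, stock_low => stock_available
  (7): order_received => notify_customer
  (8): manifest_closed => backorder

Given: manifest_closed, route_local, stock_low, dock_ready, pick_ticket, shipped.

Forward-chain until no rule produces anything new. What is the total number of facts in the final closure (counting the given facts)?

Round 1 — (1), (2), (8), derive order_received, address_valid, backorder.
Round 2 — (3), (5), (7), derive restock_request, packed, notify_customer.
Closure: {address_valid, backorder, dock_ready, manifest_closed, notify_customer, order_received, packed, pick_ticket, restock_request, route_local, shipped, stock_low} — 12 facts.

12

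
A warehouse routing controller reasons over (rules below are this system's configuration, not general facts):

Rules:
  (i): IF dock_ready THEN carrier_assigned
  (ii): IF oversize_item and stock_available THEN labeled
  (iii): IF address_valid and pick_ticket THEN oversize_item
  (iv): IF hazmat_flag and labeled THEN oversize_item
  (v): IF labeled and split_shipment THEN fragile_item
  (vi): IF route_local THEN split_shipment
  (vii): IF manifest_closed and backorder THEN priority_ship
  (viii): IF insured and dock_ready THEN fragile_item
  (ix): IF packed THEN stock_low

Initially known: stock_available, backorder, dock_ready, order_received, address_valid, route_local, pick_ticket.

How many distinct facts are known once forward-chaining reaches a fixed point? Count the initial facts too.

Round 1 — (i), (iii), (vi), derive carrier_assigned, oversize_item, split_shipment.
Round 2 — (ii), derive labeled.
Round 3 — (v), derive fragile_item.
Closure: {address_valid, backorder, carrier_assigned, dock_ready, fragile_item, labeled, order_received, oversize_item, pick_ticket, route_local, split_shipment, stock_available} — 12 facts.

12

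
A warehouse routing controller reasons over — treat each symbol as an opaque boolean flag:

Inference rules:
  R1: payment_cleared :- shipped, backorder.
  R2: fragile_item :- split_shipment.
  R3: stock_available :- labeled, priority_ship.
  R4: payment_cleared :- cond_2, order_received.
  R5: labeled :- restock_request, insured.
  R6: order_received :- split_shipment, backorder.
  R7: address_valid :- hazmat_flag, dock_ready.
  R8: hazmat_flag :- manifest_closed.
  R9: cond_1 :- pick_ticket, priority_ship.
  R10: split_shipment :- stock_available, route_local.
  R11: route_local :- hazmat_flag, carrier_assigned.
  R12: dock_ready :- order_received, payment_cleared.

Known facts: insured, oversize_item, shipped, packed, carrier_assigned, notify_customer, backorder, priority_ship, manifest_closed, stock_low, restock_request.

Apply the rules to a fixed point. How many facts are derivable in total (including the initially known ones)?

21

Round 1: R1 [payment_cleared :- shipped, backorder.]; R5 [labeled :- restock_request, insured.]; R8 [hazmat_flag :- manifest_closed.]. New: payment_cleared, labeled, hazmat_flag.
Round 2: R3 [stock_available :- labeled, priority_ship.]; R11 [route_local :- hazmat_flag, carrier_assigned.]. New: stock_available, route_local.
Round 3: R10 [split_shipment :- stock_available, route_local.]. New: split_shipment.
Round 4: R2 [fragile_item :- split_shipment.]; R6 [order_received :- split_shipment, backorder.]. New: fragile_item, order_received.
Round 5: R12 [dock_ready :- order_received, payment_cleared.]. New: dock_ready.
Round 6: R7 [address_valid :- hazmat_flag, dock_ready.]. New: address_valid.
Closure: {address_valid, backorder, carrier_assigned, dock_ready, fragile_item, hazmat_flag, insured, labeled, manifest_closed, notify_customer, order_received, oversize_item, packed, payment_cleared, priority_ship, restock_request, route_local, shipped, split_shipment, stock_available, stock_low} — 21 facts.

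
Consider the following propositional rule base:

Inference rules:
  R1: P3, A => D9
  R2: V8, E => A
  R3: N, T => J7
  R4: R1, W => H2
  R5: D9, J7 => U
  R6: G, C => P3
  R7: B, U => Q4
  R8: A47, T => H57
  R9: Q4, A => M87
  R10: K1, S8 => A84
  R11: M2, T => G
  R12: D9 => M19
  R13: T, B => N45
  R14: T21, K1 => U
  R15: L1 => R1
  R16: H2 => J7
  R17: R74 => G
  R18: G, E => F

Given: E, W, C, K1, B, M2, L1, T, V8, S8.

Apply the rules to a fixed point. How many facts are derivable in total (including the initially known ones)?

[1] R2 [V8, E => A]; R10 [K1, S8 => A84]; R11 [M2, T => G]; R13 [T, B => N45]; R15 [L1 => R1]. ⇒ new: A, A84, G, N45, R1.
[2] R4 [R1, W => H2]; R6 [G, C => P3]; R18 [G, E => F]. ⇒ new: H2, P3, F.
[3] R1 [P3, A => D9]; R16 [H2 => J7]. ⇒ new: D9, J7.
[4] R5 [D9, J7 => U]; R12 [D9 => M19]. ⇒ new: U, M19.
[5] R7 [B, U => Q4]. ⇒ new: Q4.
[6] R9 [Q4, A => M87]. ⇒ new: M87.
Closure: {A, A84, B, C, D9, E, F, G, H2, J7, K1, L1, M19, M2, M87, N45, P3, Q4, R1, S8, T, U, V8, W} — 24 facts.

24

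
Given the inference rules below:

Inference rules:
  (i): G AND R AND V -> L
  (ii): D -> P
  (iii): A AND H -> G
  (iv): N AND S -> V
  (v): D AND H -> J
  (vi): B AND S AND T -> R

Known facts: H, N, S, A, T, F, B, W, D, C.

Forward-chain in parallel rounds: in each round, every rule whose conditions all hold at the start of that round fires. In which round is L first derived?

Round 1: (ii) [D -> P]; (iii) [A AND H -> G]; (iv) [N AND S -> V]; (v) [D AND H -> J]; (vi) [B AND S AND T -> R]. New: P, G, V, J, R.
Round 2: (i) [G AND R AND V -> L]. New: L.
L first appears in round 2.

2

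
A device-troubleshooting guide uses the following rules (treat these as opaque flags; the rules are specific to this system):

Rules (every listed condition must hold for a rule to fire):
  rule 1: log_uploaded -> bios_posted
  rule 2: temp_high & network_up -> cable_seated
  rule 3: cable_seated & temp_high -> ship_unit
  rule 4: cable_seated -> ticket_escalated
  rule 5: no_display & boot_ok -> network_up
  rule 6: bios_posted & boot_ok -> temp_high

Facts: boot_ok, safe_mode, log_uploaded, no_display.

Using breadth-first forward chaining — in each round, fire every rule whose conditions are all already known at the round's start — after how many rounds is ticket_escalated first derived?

Round 1 — rule 1, rule 5, derive bios_posted, network_up.
Round 2 — rule 6, derive temp_high.
Round 3 — rule 2, derive cable_seated.
Round 4 — rule 3, rule 4, derive ship_unit, ticket_escalated.
ticket_escalated first appears in round 4.

4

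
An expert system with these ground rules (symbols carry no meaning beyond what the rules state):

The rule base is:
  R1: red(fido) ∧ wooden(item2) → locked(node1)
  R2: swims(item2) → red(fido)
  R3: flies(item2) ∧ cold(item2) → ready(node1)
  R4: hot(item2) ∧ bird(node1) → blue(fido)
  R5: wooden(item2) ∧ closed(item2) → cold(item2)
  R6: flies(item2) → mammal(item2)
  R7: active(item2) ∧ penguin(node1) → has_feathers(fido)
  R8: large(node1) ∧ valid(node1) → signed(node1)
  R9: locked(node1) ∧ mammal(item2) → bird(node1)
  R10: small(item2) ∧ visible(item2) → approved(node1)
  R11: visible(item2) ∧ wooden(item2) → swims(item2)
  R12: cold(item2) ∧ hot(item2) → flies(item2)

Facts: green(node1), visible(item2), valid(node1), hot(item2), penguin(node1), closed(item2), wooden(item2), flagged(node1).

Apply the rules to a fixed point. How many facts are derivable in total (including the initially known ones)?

17

[1] R5 [wooden(item2) ∧ closed(item2) → cold(item2)]; R11 [visible(item2) ∧ wooden(item2) → swims(item2)]. ⇒ new: cold(item2), swims(item2).
[2] R2 [swims(item2) → red(fido)]; R12 [cold(item2) ∧ hot(item2) → flies(item2)]. ⇒ new: red(fido), flies(item2).
[3] R1 [red(fido) ∧ wooden(item2) → locked(node1)]; R3 [flies(item2) ∧ cold(item2) → ready(node1)]; R6 [flies(item2) → mammal(item2)]. ⇒ new: locked(node1), ready(node1), mammal(item2).
[4] R9 [locked(node1) ∧ mammal(item2) → bird(node1)]. ⇒ new: bird(node1).
[5] R4 [hot(item2) ∧ bird(node1) → blue(fido)]. ⇒ new: blue(fido).
Closure: {bird(node1), blue(fido), closed(item2), cold(item2), flagged(node1), flies(item2), green(node1), hot(item2), locked(node1), mammal(item2), penguin(node1), ready(node1), red(fido), swims(item2), valid(node1), visible(item2), wooden(item2)} — 17 facts.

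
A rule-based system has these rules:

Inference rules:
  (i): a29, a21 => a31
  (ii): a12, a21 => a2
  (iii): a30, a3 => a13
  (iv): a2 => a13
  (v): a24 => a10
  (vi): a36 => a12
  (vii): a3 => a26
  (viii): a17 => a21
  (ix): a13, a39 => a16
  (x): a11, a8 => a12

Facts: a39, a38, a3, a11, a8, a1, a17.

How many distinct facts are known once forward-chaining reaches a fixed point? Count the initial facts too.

Round 1 — (vii), (viii), (x), derive a26, a21, a12.
Round 2 — (ii), derive a2.
Round 3 — (iv), derive a13.
Round 4 — (ix), derive a16.
Closure: {a1, a11, a12, a13, a16, a17, a2, a21, a26, a3, a38, a39, a8} — 13 facts.

13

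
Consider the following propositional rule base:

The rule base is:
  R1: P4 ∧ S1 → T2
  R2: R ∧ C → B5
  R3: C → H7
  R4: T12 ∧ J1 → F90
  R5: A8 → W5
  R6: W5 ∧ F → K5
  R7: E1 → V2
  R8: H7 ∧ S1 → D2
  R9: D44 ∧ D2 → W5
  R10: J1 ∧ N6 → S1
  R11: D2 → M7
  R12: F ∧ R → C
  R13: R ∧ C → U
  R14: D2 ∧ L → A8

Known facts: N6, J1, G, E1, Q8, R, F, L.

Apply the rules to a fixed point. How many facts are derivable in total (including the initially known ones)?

[1] R7 [E1 → V2]; R10 [J1 ∧ N6 → S1]; R12 [F ∧ R → C]. ⇒ new: V2, S1, C.
[2] R2 [R ∧ C → B5]; R3 [C → H7]; R13 [R ∧ C → U]. ⇒ new: B5, H7, U.
[3] R8 [H7 ∧ S1 → D2]. ⇒ new: D2.
[4] R11 [D2 → M7]; R14 [D2 ∧ L → A8]. ⇒ new: M7, A8.
[5] R5 [A8 → W5]. ⇒ new: W5.
[6] R6 [W5 ∧ F → K5]. ⇒ new: K5.
Closure: {A8, B5, C, D2, E1, F, G, H7, J1, K5, L, M7, N6, Q8, R, S1, U, V2, W5} — 19 facts.

19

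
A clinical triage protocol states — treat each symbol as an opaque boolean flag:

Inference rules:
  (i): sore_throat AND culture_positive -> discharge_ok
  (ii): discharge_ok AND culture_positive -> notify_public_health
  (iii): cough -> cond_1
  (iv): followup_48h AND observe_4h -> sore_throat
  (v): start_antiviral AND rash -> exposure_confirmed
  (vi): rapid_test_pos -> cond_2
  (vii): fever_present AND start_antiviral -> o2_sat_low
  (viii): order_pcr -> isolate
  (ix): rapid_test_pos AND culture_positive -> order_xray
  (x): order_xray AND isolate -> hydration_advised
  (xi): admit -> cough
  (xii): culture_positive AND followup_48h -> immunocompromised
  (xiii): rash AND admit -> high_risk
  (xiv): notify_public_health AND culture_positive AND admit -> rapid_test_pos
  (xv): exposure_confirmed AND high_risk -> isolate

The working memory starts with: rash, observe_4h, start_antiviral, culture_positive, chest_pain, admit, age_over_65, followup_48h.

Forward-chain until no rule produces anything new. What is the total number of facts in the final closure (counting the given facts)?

Round 1 fires (iv), (v), (xi), (xii), (xiii), giving sore_throat, exposure_confirmed, cough, immunocompromised, high_risk.
Round 2 fires (i), (iii), (xv), giving discharge_ok, cond_1, isolate.
Round 3 fires (ii), giving notify_public_health.
Round 4 fires (xiv), giving rapid_test_pos.
Round 5 fires (vi), (ix), giving cond_2, order_xray.
Round 6 fires (x), giving hydration_advised.
Closure: {admit, age_over_65, chest_pain, cond_1, cond_2, cough, culture_positive, discharge_ok, exposure_confirmed, followup_48h, high_risk, hydration_advised, immunocompromised, isolate, notify_public_health, observe_4h, order_xray, rapid_test_pos, rash, sore_throat, start_antiviral} — 21 facts.

21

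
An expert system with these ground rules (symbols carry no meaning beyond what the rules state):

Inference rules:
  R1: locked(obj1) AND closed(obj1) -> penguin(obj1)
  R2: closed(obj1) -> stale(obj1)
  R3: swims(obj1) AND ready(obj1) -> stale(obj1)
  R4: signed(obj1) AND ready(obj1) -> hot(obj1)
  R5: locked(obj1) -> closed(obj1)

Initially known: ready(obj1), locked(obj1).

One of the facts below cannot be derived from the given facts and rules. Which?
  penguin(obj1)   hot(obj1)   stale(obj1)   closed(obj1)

hot(obj1)

Round 1: R5 [locked(obj1) -> closed(obj1)]. Adds closed(obj1).
Round 2: R1 [locked(obj1) AND closed(obj1) -> penguin(obj1)]; R2 [closed(obj1) -> stale(obj1)]. Adds penguin(obj1), stale(obj1).
Derived: stale(obj1) (round 2), penguin(obj1) (round 2), closed(obj1) (round 1). hot(obj1) never appears in any round.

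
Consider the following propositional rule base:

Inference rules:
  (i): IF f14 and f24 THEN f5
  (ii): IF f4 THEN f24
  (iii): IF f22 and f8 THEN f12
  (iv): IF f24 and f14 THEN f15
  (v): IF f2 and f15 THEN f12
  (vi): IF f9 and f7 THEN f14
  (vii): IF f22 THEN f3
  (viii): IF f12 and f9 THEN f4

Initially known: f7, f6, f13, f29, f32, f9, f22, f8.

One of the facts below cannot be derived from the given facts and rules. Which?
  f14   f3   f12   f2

f2

Round 1: (iii) [IF f22 and f8 THEN f12]; (vi) [IF f9 and f7 THEN f14]; (vii) [IF f22 THEN f3]. Adds f12, f14, f3.
Round 2: (viii) [IF f12 and f9 THEN f4]. Adds f4.
Round 3: (ii) [IF f4 THEN f24]. Adds f24.
Round 4: (i) [IF f14 and f24 THEN f5]; (iv) [IF f24 and f14 THEN f15]. Adds f5, f15.
Derived: f14 (round 1), f3 (round 1), f12 (round 1). f2 never appears in any round.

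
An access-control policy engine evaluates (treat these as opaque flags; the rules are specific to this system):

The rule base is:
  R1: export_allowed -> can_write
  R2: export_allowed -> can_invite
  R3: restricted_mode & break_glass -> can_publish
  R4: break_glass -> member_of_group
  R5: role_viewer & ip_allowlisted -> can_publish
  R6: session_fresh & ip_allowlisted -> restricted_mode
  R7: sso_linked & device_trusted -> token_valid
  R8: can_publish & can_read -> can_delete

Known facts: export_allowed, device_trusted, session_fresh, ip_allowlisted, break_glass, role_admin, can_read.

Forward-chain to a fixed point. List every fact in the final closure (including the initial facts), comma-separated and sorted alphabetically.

break_glass, can_delete, can_invite, can_publish, can_read, can_write, device_trusted, export_allowed, ip_allowlisted, member_of_group, restricted_mode, role_admin, session_fresh

Round 1 — R1, R2, R4, R6, derive can_write, can_invite, member_of_group, restricted_mode.
Round 2 — R3, derive can_publish.
Round 3 — R8, derive can_delete.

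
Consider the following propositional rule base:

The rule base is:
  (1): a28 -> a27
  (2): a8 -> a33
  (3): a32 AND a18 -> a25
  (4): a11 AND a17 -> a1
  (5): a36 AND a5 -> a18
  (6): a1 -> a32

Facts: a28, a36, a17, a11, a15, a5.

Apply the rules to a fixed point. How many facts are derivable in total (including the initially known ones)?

Round 1 — (1), (4), (5), derive a27, a1, a18.
Round 2 — (6), derive a32.
Round 3 — (3), derive a25.
Closure: {a1, a11, a15, a17, a18, a25, a27, a28, a32, a36, a5} — 11 facts.

11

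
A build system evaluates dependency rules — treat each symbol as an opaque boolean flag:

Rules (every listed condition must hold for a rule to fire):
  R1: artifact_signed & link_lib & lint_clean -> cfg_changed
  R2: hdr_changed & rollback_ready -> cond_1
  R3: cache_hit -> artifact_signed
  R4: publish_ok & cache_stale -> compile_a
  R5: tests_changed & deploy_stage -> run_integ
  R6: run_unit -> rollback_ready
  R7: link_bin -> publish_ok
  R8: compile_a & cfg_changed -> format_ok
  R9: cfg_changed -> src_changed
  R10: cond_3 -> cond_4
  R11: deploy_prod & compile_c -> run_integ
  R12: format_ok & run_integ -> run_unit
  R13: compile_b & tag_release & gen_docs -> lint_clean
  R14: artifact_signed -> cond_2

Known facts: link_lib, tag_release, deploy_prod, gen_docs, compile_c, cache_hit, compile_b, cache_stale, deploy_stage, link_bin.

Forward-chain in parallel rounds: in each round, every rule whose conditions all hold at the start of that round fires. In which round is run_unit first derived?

Round 1 — R3, R7, R11, R13, derive artifact_signed, publish_ok, run_integ, lint_clean.
Round 2 — R1, R4, R14, derive cfg_changed, compile_a, cond_2.
Round 3 — R8, R9, derive format_ok, src_changed.
Round 4 — R12, derive run_unit.
run_unit first appears in round 4.

4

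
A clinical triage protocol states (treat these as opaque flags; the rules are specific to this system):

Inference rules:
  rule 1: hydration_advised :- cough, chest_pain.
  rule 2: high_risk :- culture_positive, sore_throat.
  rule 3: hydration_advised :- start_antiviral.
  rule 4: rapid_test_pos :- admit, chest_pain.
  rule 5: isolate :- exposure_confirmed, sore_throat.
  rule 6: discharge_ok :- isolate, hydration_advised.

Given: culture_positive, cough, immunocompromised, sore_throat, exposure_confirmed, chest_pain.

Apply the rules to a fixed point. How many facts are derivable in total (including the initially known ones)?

10

Round 1: rule 1 [hydration_advised :- cough, chest_pain.]; rule 2 [high_risk :- culture_positive, sore_throat.]; rule 5 [isolate :- exposure_confirmed, sore_throat.]. Adds hydration_advised, high_risk, isolate.
Round 2: rule 6 [discharge_ok :- isolate, hydration_advised.]. Adds discharge_ok.
Closure: {chest_pain, cough, culture_positive, discharge_ok, exposure_confirmed, high_risk, hydration_advised, immunocompromised, isolate, sore_throat} — 10 facts.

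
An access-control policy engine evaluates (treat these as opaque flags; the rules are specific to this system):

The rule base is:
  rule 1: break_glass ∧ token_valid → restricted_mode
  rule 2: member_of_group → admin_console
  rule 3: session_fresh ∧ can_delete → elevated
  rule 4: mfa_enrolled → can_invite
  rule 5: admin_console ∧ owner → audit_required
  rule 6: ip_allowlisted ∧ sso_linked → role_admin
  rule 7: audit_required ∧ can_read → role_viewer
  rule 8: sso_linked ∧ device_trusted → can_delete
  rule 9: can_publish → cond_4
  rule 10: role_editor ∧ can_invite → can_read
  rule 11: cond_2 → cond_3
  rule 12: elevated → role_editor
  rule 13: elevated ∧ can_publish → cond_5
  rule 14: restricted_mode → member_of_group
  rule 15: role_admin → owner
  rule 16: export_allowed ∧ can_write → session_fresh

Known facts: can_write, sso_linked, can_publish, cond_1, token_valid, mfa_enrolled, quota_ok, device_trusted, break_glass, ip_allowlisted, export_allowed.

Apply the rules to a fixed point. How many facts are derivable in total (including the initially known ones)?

26

Round 1 fires rule 1, rule 4, rule 6, rule 8, rule 9, rule 16, giving restricted_mode, can_invite, role_admin, can_delete, cond_4, session_fresh.
Round 2 fires rule 3, rule 14, rule 15, giving elevated, member_of_group, owner.
Round 3 fires rule 2, rule 12, rule 13, giving admin_console, role_editor, cond_5.
Round 4 fires rule 5, rule 10, giving audit_required, can_read.
Round 5 fires rule 7, giving role_viewer.
Closure: {admin_console, audit_required, break_glass, can_delete, can_invite, can_publish, can_read, can_write, cond_1, cond_4, cond_5, device_trusted, elevated, export_allowed, ip_allowlisted, member_of_group, mfa_enrolled, owner, quota_ok, restricted_mode, role_admin, role_editor, role_viewer, session_fresh, sso_linked, token_valid} — 26 facts.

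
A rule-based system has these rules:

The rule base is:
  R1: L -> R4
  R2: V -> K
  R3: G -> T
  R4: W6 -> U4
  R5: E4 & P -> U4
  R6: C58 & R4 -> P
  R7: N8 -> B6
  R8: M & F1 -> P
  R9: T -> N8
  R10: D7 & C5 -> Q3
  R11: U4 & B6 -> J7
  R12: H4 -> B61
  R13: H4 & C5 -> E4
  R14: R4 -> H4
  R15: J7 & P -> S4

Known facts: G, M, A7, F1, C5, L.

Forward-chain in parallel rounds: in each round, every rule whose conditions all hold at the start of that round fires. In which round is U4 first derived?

[1] R1 [L -> R4]; R3 [G -> T]; R8 [M & F1 -> P]. ⇒ new: R4, T, P.
[2] R9 [T -> N8]; R14 [R4 -> H4]. ⇒ new: N8, H4.
[3] R7 [N8 -> B6]; R12 [H4 -> B61]; R13 [H4 & C5 -> E4]. ⇒ new: B6, B61, E4.
[4] R5 [E4 & P -> U4]. ⇒ new: U4.
U4 first appears in round 4.

4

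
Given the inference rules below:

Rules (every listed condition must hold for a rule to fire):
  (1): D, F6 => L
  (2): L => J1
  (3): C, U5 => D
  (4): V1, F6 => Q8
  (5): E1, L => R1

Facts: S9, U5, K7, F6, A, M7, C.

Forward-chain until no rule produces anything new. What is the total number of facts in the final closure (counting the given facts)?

10

Round 1: (3) [C, U5 => D]. Adds D.
Round 2: (1) [D, F6 => L]. Adds L.
Round 3: (2) [L => J1]. Adds J1.
Closure: {A, C, D, F6, J1, K7, L, M7, S9, U5} — 10 facts.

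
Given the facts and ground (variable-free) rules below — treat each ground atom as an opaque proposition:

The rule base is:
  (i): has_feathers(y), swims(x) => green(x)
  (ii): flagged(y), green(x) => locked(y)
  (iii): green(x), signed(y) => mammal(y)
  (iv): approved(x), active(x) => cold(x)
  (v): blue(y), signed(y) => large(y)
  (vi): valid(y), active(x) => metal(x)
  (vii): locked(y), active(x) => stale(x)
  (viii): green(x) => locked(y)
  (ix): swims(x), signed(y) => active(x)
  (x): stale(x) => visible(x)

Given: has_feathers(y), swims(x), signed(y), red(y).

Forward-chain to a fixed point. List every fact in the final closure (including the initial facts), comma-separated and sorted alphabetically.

active(x), green(x), has_feathers(y), locked(y), mammal(y), red(y), signed(y), stale(x), swims(x), visible(x)

Round 1 — (i), (ix), derive green(x), active(x).
Round 2 — (iii), (viii), derive mammal(y), locked(y).
Round 3 — (vii), derive stale(x).
Round 4 — (x), derive visible(x).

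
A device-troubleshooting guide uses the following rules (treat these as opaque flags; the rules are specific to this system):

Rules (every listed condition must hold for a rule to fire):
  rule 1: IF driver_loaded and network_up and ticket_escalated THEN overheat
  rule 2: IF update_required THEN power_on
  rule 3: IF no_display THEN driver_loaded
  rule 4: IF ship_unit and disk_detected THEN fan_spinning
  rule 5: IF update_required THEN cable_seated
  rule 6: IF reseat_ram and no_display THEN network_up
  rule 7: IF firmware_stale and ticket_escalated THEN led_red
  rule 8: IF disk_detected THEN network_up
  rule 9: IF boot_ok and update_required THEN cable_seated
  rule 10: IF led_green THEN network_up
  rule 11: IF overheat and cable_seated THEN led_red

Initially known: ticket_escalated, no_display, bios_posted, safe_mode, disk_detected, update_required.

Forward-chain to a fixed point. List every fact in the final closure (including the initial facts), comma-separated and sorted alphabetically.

bios_posted, cable_seated, disk_detected, driver_loaded, led_red, network_up, no_display, overheat, power_on, safe_mode, ticket_escalated, update_required

Round 1: rule 2 [IF update_required THEN power_on]; rule 3 [IF no_display THEN driver_loaded]; rule 5 [IF update_required THEN cable_seated]; rule 8 [IF disk_detected THEN network_up]. Adds power_on, driver_loaded, cable_seated, network_up.
Round 2: rule 1 [IF driver_loaded and network_up and ticket_escalated THEN overheat]. Adds overheat.
Round 3: rule 11 [IF overheat and cable_seated THEN led_red]. Adds led_red.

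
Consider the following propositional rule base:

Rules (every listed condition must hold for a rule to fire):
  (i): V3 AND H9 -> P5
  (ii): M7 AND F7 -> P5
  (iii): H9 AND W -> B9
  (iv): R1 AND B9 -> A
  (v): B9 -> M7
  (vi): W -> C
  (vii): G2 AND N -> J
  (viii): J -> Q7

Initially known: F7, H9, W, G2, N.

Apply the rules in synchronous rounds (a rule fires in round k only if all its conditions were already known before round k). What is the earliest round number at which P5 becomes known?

3

Round 1 — (iii), (vi), (vii), derive B9, C, J.
Round 2 — (v), (viii), derive M7, Q7.
Round 3 — (ii), derive P5.
P5 first appears in round 3.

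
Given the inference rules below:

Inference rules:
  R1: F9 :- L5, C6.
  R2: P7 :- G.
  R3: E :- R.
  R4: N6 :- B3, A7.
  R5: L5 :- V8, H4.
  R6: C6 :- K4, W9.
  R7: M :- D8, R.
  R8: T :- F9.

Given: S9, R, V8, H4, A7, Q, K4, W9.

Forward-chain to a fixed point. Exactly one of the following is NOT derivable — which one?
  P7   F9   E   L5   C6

Round 1 fires R3, R5, R6, giving E, L5, C6.
Round 2 fires R1, giving F9.
Round 3 fires R8, giving T.
Derived: E (round 1), L5 (round 1), C6 (round 1), F9 (round 2). P7 never appears in any round.

P7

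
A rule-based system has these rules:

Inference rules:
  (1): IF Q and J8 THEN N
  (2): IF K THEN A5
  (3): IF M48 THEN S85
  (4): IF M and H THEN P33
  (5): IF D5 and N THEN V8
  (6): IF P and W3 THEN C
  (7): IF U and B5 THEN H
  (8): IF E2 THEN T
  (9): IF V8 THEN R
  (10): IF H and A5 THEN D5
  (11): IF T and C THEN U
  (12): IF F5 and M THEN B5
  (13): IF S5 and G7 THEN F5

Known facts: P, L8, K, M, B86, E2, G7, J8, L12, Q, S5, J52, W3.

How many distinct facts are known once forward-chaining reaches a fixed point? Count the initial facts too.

25

Round 1 — (1), (2), (6), (8), (13), derive N, A5, C, T, F5.
Round 2 — (11), (12), derive U, B5.
Round 3 — (7), derive H.
Round 4 — (4), (10), derive P33, D5.
Round 5 — (5), derive V8.
Round 6 — (9), derive R.
Closure: {A5, B5, B86, C, D5, E2, F5, G7, H, J52, J8, K, L12, L8, M, N, P, P33, Q, R, S5, T, U, V8, W3} — 25 facts.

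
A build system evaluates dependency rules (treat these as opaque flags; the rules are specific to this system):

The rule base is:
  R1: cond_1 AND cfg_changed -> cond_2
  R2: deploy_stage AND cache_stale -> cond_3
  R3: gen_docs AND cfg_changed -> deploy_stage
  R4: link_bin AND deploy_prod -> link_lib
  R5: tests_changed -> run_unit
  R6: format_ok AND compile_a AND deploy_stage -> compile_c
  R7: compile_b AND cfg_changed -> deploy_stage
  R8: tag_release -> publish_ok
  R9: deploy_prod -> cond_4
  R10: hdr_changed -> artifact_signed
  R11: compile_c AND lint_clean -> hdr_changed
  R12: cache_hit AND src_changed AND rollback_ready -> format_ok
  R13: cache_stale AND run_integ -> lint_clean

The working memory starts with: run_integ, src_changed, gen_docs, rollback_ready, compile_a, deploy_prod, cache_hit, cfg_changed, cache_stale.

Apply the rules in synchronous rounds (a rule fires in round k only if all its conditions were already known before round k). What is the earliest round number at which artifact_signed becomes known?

4

[1] R3 [gen_docs AND cfg_changed -> deploy_stage]; R9 [deploy_prod -> cond_4]; R12 [cache_hit AND src_changed AND rollback_ready -> format_ok]; R13 [cache_stale AND run_integ -> lint_clean]. ⇒ new: deploy_stage, cond_4, format_ok, lint_clean.
[2] R2 [deploy_stage AND cache_stale -> cond_3]; R6 [format_ok AND compile_a AND deploy_stage -> compile_c]. ⇒ new: cond_3, compile_c.
[3] R11 [compile_c AND lint_clean -> hdr_changed]. ⇒ new: hdr_changed.
[4] R10 [hdr_changed -> artifact_signed]. ⇒ new: artifact_signed.
artifact_signed first appears in round 4.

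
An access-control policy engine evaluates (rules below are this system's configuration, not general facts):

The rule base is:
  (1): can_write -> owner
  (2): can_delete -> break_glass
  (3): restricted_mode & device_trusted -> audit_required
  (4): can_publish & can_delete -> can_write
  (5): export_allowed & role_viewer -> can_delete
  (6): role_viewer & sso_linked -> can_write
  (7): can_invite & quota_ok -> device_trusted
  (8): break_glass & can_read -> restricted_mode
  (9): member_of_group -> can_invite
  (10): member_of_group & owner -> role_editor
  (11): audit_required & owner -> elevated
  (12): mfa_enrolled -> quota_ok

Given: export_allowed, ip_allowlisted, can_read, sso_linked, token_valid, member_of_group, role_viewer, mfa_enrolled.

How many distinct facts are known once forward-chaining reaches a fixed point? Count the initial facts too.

Round 1 — (5), (6), (9), (12), derive can_delete, can_write, can_invite, quota_ok.
Round 2 — (1), (2), (7), derive owner, break_glass, device_trusted.
Round 3 — (8), (10), derive restricted_mode, role_editor.
Round 4 — (3), derive audit_required.
Round 5 — (11), derive elevated.
Closure: {audit_required, break_glass, can_delete, can_invite, can_read, can_write, device_trusted, elevated, export_allowed, ip_allowlisted, member_of_group, mfa_enrolled, owner, quota_ok, restricted_mode, role_editor, role_viewer, sso_linked, token_valid} — 19 facts.

19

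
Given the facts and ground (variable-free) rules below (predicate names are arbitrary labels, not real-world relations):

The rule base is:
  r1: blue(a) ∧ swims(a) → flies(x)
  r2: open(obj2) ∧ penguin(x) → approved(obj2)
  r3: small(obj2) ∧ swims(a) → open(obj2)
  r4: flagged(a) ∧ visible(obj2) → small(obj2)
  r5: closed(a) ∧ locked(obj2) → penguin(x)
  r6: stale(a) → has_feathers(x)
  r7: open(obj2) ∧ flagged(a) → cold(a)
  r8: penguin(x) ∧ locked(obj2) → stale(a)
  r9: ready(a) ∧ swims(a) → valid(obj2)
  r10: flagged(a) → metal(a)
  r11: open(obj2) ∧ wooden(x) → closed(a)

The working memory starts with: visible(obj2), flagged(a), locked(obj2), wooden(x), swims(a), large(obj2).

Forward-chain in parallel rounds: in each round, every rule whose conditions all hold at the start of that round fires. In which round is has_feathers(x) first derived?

Round 1: r4 [flagged(a) ∧ visible(obj2) → small(obj2)]; r10 [flagged(a) → metal(a)]. Adds small(obj2), metal(a).
Round 2: r3 [small(obj2) ∧ swims(a) → open(obj2)]. Adds open(obj2).
Round 3: r7 [open(obj2) ∧ flagged(a) → cold(a)]; r11 [open(obj2) ∧ wooden(x) → closed(a)]. Adds cold(a), closed(a).
Round 4: r5 [closed(a) ∧ locked(obj2) → penguin(x)]. Adds penguin(x).
Round 5: r2 [open(obj2) ∧ penguin(x) → approved(obj2)]; r8 [penguin(x) ∧ locked(obj2) → stale(a)]. Adds approved(obj2), stale(a).
Round 6: r6 [stale(a) → has_feathers(x)]. Adds has_feathers(x).
has_feathers(x) first appears in round 6.

6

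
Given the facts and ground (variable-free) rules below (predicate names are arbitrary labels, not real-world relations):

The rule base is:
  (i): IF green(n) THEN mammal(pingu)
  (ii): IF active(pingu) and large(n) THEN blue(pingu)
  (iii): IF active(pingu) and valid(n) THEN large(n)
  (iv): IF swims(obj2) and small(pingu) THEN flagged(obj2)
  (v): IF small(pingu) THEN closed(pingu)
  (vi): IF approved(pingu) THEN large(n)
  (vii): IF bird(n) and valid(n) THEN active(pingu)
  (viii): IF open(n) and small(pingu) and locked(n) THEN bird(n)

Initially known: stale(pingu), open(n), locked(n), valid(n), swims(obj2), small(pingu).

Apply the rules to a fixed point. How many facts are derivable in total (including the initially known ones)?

Round 1 — (iv), (v), (viii), derive flagged(obj2), closed(pingu), bird(n).
Round 2 — (vii), derive active(pingu).
Round 3 — (iii), derive large(n).
Round 4 — (ii), derive blue(pingu).
Closure: {active(pingu), bird(n), blue(pingu), closed(pingu), flagged(obj2), large(n), locked(n), open(n), small(pingu), stale(pingu), swims(obj2), valid(n)} — 12 facts.

12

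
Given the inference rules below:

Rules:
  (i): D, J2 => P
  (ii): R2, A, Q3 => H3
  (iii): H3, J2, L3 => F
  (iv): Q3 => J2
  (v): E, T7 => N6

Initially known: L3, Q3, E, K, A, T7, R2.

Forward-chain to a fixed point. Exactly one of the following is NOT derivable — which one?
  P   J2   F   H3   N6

[1] (ii) [R2, A, Q3 => H3]; (iv) [Q3 => J2]; (v) [E, T7 => N6]. ⇒ new: H3, J2, N6.
[2] (iii) [H3, J2, L3 => F]. ⇒ new: F.
Derived: H3 (round 1), J2 (round 1), N6 (round 1), F (round 2). P never appears in any round.

P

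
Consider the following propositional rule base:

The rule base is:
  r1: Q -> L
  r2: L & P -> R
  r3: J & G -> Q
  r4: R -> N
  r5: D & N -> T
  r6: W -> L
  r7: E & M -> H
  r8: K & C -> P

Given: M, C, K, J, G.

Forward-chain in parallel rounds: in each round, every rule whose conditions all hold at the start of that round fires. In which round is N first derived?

Round 1: r3 [J & G -> Q]; r8 [K & C -> P]. New: Q, P.
Round 2: r1 [Q -> L]. New: L.
Round 3: r2 [L & P -> R]. New: R.
Round 4: r4 [R -> N]. New: N.
N first appears in round 4.

4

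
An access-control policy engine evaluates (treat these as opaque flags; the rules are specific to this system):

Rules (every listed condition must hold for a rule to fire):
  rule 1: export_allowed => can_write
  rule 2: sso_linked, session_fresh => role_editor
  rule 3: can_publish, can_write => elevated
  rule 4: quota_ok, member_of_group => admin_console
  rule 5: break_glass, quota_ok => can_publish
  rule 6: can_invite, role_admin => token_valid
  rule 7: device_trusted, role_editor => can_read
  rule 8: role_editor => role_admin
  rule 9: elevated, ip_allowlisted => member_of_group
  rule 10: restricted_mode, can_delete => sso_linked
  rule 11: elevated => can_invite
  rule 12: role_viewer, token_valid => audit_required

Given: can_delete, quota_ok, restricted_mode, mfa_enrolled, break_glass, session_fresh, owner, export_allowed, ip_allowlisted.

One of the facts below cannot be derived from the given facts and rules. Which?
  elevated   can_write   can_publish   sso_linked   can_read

Round 1 — rule 1, rule 5, rule 10, derive can_write, can_publish, sso_linked.
Round 2 — rule 2, rule 3, derive role_editor, elevated.
Round 3 — rule 8, rule 9, rule 11, derive role_admin, member_of_group, can_invite.
Round 4 — rule 4, rule 6, derive admin_console, token_valid.
Derived: can_write (round 1), elevated (round 2), can_publish (round 1), sso_linked (round 1). can_read never appears in any round.

can_read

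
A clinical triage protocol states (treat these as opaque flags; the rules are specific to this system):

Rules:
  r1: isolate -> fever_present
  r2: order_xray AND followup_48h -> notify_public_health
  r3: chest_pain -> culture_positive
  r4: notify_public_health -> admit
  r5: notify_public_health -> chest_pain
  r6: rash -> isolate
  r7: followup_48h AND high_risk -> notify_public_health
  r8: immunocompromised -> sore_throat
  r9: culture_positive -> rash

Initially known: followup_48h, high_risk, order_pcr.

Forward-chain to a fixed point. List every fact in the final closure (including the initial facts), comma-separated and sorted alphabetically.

admit, chest_pain, culture_positive, fever_present, followup_48h, high_risk, isolate, notify_public_health, order_pcr, rash

Round 1 fires r7, giving notify_public_health.
Round 2 fires r4, r5, giving admit, chest_pain.
Round 3 fires r3, giving culture_positive.
Round 4 fires r9, giving rash.
Round 5 fires r6, giving isolate.
Round 6 fires r1, giving fever_present.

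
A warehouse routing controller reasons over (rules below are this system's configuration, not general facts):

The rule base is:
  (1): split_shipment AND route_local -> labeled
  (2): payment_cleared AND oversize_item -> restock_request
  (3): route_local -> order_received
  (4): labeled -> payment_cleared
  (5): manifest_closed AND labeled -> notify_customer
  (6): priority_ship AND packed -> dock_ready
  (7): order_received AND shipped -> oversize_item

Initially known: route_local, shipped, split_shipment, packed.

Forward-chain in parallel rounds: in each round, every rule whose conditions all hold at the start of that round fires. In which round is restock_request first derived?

3

Round 1 fires (1), (3), giving labeled, order_received.
Round 2 fires (4), (7), giving payment_cleared, oversize_item.
Round 3 fires (2), giving restock_request.
restock_request first appears in round 3.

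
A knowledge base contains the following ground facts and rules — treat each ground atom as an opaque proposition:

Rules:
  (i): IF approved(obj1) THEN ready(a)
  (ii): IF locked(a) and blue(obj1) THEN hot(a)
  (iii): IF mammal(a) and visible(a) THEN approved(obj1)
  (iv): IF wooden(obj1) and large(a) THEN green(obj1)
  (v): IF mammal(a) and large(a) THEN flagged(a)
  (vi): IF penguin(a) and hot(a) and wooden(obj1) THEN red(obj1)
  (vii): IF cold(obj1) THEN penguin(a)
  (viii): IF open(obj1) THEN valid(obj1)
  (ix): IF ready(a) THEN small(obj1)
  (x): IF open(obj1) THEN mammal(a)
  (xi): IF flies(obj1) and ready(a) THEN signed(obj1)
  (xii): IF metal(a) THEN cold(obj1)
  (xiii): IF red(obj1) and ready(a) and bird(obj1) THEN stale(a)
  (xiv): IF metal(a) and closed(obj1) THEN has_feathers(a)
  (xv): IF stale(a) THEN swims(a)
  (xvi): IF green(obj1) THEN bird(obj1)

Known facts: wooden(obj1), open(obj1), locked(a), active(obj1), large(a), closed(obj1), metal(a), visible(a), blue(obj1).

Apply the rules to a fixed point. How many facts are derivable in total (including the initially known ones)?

Round 1 — (ii), (iv), (viii), (x), (xii), (xiv), derive hot(a), green(obj1), valid(obj1), mammal(a), cold(obj1), has_feathers(a).
Round 2 — (iii), (v), (vii), (xvi), derive approved(obj1), flagged(a), penguin(a), bird(obj1).
Round 3 — (i), (vi), derive ready(a), red(obj1).
Round 4 — (ix), (xiii), derive small(obj1), stale(a).
Round 5 — (xv), derive swims(a).
Closure: {active(obj1), approved(obj1), bird(obj1), blue(obj1), closed(obj1), cold(obj1), flagged(a), green(obj1), has_feathers(a), hot(a), large(a), locked(a), mammal(a), metal(a), open(obj1), penguin(a), ready(a), red(obj1), small(obj1), stale(a), swims(a), valid(obj1), visible(a), wooden(obj1)} — 24 facts.

24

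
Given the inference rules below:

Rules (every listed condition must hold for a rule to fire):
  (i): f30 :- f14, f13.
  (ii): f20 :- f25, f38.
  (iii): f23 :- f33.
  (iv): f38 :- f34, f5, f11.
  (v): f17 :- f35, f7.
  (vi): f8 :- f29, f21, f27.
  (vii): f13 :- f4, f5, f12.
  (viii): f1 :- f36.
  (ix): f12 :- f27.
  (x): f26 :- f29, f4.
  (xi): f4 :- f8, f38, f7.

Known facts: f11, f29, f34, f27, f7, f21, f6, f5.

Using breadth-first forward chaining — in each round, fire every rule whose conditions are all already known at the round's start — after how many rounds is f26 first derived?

Round 1: (iv) [f38 :- f34, f5, f11.]; (vi) [f8 :- f29, f21, f27.]; (ix) [f12 :- f27.]. Adds f38, f8, f12.
Round 2: (xi) [f4 :- f8, f38, f7.]. Adds f4.
Round 3: (vii) [f13 :- f4, f5, f12.]; (x) [f26 :- f29, f4.]. Adds f13, f26.
f26 first appears in round 3.

3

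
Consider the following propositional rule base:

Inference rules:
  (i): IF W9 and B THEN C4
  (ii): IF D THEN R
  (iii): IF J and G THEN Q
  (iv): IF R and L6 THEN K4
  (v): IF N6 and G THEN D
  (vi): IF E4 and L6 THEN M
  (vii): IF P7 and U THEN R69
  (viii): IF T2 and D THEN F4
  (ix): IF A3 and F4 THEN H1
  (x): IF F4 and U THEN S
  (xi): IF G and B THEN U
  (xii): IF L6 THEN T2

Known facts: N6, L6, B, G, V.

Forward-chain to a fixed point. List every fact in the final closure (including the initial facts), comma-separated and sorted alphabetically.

B, D, F4, G, K4, L6, N6, R, S, T2, U, V

Round 1: (v) [IF N6 and G THEN D]; (xi) [IF G and B THEN U]; (xii) [IF L6 THEN T2]. New: D, U, T2.
Round 2: (ii) [IF D THEN R]; (viii) [IF T2 and D THEN F4]. New: R, F4.
Round 3: (iv) [IF R and L6 THEN K4]; (x) [IF F4 and U THEN S]. New: K4, S.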